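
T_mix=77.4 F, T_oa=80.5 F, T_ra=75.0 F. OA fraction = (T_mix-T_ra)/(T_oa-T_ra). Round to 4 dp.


frac = (77.4 - 75.0) / (80.5 - 75.0) = 0.4364

0.4364


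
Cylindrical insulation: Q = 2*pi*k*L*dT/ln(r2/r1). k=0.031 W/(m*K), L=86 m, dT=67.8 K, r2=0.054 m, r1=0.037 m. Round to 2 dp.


Q = 2*pi*0.031*86*67.8/ln(0.054/0.037) = 3004.01 W

3004.01 W


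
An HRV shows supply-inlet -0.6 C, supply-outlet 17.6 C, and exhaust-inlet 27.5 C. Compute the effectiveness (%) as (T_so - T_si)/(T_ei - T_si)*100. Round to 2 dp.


eff = (17.6-(-0.6))/(27.5-(-0.6))*100 = 64.77 %

64.77 %


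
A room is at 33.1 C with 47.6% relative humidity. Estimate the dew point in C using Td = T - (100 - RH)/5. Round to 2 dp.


Td = 33.1 - (100-47.6)/5 = 22.62 C

22.62 C


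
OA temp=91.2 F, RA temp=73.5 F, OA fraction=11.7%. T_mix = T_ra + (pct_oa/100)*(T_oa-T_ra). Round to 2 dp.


T_mix = 73.5 + (11.7/100)*(91.2-73.5) = 75.57 F

75.57 F


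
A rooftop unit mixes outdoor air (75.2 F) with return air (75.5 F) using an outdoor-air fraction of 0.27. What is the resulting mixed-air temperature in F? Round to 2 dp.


T_mix = 0.27*75.2 + 0.73*75.5 = 75.42 F

75.42 F


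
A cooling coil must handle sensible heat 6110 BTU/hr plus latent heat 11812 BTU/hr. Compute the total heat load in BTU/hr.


Qt = 6110 + 11812 = 17922 BTU/hr

17922 BTU/hr


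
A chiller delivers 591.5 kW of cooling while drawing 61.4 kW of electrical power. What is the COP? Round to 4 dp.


COP = 591.5 / 61.4 = 9.6336

9.6336


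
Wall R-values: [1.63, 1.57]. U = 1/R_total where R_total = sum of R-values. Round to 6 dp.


R_total = 1.63 + 1.57 = 3.20
U = 1/3.20 = 0.312500

0.312500


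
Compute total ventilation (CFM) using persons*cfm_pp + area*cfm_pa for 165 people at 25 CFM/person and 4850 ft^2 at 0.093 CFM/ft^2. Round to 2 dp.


Total = 165*25 + 4850*0.093 = 4576.05 CFM

4576.05 CFM


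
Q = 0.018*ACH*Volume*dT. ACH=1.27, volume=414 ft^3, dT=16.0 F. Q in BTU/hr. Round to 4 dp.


Q = 0.018 * 1.27 * 414 * 16.0 = 151.4246 BTU/hr

151.4246 BTU/hr


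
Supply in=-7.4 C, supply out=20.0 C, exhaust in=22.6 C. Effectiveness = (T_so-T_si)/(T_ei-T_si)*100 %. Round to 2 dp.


eff = (20.0-(-7.4))/(22.6-(-7.4))*100 = 91.33 %

91.33 %


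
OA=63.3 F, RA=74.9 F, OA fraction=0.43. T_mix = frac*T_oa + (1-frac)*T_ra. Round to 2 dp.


T_mix = 0.43*63.3 + 0.57*74.9 = 69.91 F

69.91 F


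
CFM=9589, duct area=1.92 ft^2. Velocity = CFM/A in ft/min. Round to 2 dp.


V = 9589 / 1.92 = 4994.27 ft/min

4994.27 ft/min


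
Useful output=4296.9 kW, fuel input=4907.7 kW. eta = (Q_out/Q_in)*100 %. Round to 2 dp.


eta = (4296.9/4907.7)*100 = 87.55 %

87.55 %


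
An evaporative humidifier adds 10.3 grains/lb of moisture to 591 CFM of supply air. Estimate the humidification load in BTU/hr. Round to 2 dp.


Q = 0.68 * 591 * 10.3 = 4139.36 BTU/hr

4139.36 BTU/hr


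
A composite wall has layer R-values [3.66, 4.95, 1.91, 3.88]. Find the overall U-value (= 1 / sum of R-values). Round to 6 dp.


R_total = 3.66 + 4.95 + 1.91 + 3.88 = 14.40
U = 1/14.40 = 0.069444

0.069444


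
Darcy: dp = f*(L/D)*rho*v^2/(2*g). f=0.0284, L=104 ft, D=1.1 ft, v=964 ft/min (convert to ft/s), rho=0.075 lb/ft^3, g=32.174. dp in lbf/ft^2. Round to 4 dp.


v_fps = 964/60 = 16.0667 ft/s
dp = 0.0284*(104/1.1)*0.075*16.0667^2/(2*32.174) = 0.8079 lbf/ft^2

0.8079 lbf/ft^2


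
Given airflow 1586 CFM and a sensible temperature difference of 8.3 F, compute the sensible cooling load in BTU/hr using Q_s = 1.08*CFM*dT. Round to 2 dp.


Q = 1.08 * 1586 * 8.3 = 14216.90 BTU/hr

14216.90 BTU/hr


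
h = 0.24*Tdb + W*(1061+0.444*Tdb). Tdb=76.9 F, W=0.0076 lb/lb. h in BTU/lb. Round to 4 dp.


h = 0.24*76.9 + 0.0076*(1061+0.444*76.9) = 26.7791 BTU/lb

26.7791 BTU/lb


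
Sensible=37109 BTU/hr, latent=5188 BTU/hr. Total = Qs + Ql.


Qt = 37109 + 5188 = 42297 BTU/hr

42297 BTU/hr


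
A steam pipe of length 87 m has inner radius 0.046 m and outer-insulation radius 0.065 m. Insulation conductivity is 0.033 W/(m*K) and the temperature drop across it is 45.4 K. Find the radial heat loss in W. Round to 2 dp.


Q = 2*pi*0.033*87*45.4/ln(0.065/0.046) = 2368.71 W

2368.71 W


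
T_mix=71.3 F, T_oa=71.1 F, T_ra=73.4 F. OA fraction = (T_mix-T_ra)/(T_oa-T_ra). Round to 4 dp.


frac = (71.3 - 73.4) / (71.1 - 73.4) = 0.9130

0.9130


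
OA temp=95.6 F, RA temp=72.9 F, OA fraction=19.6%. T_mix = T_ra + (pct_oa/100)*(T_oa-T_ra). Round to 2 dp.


T_mix = 72.9 + (19.6/100)*(95.6-72.9) = 77.35 F

77.35 F


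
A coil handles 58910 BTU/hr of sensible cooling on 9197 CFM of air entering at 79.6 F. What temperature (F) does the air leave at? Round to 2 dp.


dT = 58910/(1.08*9197) = 5.9309
T_leave = 79.6 - 5.9309 = 73.67 F

73.67 F


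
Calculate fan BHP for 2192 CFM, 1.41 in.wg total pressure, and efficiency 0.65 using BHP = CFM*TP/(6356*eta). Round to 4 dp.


BHP = 2192 * 1.41 / (6356 * 0.65) = 0.7481 hp

0.7481 hp


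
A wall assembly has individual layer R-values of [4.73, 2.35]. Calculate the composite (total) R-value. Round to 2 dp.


R_total = 4.73 + 2.35 = 7.08

7.08


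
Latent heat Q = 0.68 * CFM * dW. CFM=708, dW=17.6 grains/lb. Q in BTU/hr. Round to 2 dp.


Q = 0.68 * 708 * 17.6 = 8473.34 BTU/hr

8473.34 BTU/hr


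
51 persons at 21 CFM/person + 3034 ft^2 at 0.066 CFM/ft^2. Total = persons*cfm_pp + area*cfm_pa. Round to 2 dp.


Total = 51*21 + 3034*0.066 = 1271.24 CFM

1271.24 CFM


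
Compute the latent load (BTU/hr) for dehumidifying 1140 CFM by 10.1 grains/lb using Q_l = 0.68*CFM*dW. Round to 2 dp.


Q = 0.68 * 1140 * 10.1 = 7829.52 BTU/hr

7829.52 BTU/hr


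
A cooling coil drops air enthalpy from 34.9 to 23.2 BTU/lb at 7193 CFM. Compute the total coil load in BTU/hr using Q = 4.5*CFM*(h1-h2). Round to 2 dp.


Q = 4.5 * 7193 * (34.9 - 23.2) = 378711.45 BTU/hr

378711.45 BTU/hr


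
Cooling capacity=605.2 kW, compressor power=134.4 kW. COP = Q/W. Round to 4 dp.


COP = 605.2 / 134.4 = 4.5030

4.5030


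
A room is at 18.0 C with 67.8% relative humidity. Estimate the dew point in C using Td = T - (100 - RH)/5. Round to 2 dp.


Td = 18.0 - (100-67.8)/5 = 11.56 C

11.56 C


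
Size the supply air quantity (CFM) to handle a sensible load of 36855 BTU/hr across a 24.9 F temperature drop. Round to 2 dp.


CFM = 36855 / (1.08 * 24.9) = 1370.48

1370.48 CFM


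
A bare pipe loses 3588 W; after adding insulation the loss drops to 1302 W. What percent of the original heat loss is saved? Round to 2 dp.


Savings = ((3588-1302)/3588)*100 = 63.71 %

63.71 %


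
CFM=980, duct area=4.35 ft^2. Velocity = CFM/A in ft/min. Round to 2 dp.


V = 980 / 4.35 = 225.29 ft/min

225.29 ft/min


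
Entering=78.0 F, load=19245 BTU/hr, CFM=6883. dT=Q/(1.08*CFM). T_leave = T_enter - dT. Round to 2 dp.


dT = 19245/(1.08*6883) = 2.5889
T_leave = 78.0 - 2.5889 = 75.41 F

75.41 F


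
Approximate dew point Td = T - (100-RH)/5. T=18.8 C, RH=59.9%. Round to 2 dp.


Td = 18.8 - (100-59.9)/5 = 10.78 C

10.78 C


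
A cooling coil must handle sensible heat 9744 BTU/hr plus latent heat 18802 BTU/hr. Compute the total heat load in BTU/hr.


Qt = 9744 + 18802 = 28546 BTU/hr

28546 BTU/hr


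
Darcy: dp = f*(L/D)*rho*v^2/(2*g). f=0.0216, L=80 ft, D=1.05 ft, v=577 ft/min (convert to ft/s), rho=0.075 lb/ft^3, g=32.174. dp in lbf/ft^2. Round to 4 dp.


v_fps = 577/60 = 9.6167 ft/s
dp = 0.0216*(80/1.05)*0.075*9.6167^2/(2*32.174) = 0.1774 lbf/ft^2

0.1774 lbf/ft^2


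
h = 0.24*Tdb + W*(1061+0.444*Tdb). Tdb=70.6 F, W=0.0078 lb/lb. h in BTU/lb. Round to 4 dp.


h = 0.24*70.6 + 0.0078*(1061+0.444*70.6) = 25.4643 BTU/lb

25.4643 BTU/lb


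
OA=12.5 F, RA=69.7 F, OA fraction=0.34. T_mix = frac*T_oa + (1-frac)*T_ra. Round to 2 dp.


T_mix = 0.34*12.5 + 0.66*69.7 = 50.25 F

50.25 F


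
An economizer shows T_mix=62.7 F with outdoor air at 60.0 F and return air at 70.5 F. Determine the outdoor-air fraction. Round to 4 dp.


frac = (62.7 - 70.5) / (60.0 - 70.5) = 0.7429

0.7429


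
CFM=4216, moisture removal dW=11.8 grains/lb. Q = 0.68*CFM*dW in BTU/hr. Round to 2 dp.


Q = 0.68 * 4216 * 11.8 = 33829.18 BTU/hr

33829.18 BTU/hr


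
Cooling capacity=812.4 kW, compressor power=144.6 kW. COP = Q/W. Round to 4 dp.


COP = 812.4 / 144.6 = 5.6183

5.6183


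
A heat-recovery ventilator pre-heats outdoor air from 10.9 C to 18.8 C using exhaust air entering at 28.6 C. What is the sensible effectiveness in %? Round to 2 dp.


eff = (18.8-10.9)/(28.6-10.9)*100 = 44.63 %

44.63 %


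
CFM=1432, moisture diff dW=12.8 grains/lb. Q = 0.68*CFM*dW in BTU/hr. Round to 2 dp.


Q = 0.68 * 1432 * 12.8 = 12464.13 BTU/hr

12464.13 BTU/hr


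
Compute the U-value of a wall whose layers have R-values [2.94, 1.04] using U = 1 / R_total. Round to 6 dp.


R_total = 2.94 + 1.04 = 3.98
U = 1/3.98 = 0.251256

0.251256


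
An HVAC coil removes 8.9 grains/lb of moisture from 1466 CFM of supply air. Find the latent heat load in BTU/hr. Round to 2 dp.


Q = 0.68 * 1466 * 8.9 = 8872.23 BTU/hr

8872.23 BTU/hr


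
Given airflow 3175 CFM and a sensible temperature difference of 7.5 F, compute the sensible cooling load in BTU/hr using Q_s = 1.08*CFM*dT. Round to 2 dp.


Q = 1.08 * 3175 * 7.5 = 25717.50 BTU/hr

25717.50 BTU/hr


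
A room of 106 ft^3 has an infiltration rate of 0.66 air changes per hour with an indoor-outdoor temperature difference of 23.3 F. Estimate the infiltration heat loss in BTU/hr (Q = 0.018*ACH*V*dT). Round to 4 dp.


Q = 0.018 * 0.66 * 106 * 23.3 = 29.3412 BTU/hr

29.3412 BTU/hr


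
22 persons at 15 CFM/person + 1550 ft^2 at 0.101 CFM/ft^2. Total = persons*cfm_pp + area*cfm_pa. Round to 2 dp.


Total = 22*15 + 1550*0.101 = 486.55 CFM

486.55 CFM


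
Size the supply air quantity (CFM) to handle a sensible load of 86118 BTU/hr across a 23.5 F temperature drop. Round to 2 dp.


CFM = 86118 / (1.08 * 23.5) = 3393.14

3393.14 CFM


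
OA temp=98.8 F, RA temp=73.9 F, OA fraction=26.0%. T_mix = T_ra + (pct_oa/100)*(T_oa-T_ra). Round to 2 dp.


T_mix = 73.9 + (26.0/100)*(98.8-73.9) = 80.37 F

80.37 F


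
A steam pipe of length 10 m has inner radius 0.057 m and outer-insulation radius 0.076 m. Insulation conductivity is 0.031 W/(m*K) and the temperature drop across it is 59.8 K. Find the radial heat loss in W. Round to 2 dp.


Q = 2*pi*0.031*10*59.8/ln(0.076/0.057) = 404.88 W

404.88 W


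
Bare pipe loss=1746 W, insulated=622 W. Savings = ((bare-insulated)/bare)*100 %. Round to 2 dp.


Savings = ((1746-622)/1746)*100 = 64.38 %

64.38 %


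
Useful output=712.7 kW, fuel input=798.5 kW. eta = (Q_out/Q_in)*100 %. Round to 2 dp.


eta = (712.7/798.5)*100 = 89.25 %

89.25 %


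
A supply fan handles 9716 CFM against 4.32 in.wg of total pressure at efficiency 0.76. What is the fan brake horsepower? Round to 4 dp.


BHP = 9716 * 4.32 / (6356 * 0.76) = 8.6891 hp

8.6891 hp


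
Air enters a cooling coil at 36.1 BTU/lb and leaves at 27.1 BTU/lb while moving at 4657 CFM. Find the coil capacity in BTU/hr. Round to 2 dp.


Q = 4.5 * 4657 * (36.1 - 27.1) = 188608.50 BTU/hr

188608.50 BTU/hr


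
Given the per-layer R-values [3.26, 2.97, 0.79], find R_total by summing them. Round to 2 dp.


R_total = 3.26 + 2.97 + 0.79 = 7.02

7.02


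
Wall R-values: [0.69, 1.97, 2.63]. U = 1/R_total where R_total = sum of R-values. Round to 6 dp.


R_total = 0.69 + 1.97 + 2.63 = 5.29
U = 1/5.29 = 0.189036

0.189036


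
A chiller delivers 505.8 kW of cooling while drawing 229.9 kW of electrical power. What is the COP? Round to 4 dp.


COP = 505.8 / 229.9 = 2.2001

2.2001


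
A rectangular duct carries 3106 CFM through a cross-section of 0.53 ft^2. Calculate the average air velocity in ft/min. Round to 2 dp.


V = 3106 / 0.53 = 5860.38 ft/min

5860.38 ft/min


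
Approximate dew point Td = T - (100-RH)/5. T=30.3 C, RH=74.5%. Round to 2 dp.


Td = 30.3 - (100-74.5)/5 = 25.20 C

25.20 C


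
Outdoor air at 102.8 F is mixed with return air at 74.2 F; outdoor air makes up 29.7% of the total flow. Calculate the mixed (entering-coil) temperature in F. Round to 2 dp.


T_mix = 74.2 + (29.7/100)*(102.8-74.2) = 82.69 F

82.69 F


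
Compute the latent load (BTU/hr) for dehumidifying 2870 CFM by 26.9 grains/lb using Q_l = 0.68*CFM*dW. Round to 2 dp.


Q = 0.68 * 2870 * 26.9 = 52498.04 BTU/hr

52498.04 BTU/hr


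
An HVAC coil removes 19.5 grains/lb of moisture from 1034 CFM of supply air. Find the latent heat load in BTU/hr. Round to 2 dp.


Q = 0.68 * 1034 * 19.5 = 13710.84 BTU/hr

13710.84 BTU/hr


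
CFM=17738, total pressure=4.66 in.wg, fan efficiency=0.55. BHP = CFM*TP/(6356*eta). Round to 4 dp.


BHP = 17738 * 4.66 / (6356 * 0.55) = 23.6453 hp

23.6453 hp


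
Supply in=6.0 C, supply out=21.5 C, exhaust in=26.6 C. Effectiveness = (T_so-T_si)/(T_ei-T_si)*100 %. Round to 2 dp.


eff = (21.5-6.0)/(26.6-6.0)*100 = 75.24 %

75.24 %


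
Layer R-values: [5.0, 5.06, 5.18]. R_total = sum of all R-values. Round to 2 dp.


R_total = 5.0 + 5.06 + 5.18 = 15.24

15.24


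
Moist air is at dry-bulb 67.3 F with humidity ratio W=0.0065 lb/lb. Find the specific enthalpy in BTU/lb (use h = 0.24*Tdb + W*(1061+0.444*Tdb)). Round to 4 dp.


h = 0.24*67.3 + 0.0065*(1061+0.444*67.3) = 23.2427 BTU/lb

23.2427 BTU/lb


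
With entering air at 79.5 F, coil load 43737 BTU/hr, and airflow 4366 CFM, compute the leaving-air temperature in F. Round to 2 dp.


dT = 43737/(1.08*4366) = 9.2756
T_leave = 79.5 - 9.2756 = 70.22 F

70.22 F


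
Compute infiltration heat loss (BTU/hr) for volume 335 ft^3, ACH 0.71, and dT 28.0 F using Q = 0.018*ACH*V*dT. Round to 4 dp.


Q = 0.018 * 0.71 * 335 * 28.0 = 119.8764 BTU/hr

119.8764 BTU/hr


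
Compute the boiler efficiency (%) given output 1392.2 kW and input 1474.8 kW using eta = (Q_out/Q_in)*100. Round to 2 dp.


eta = (1392.2/1474.8)*100 = 94.40 %

94.40 %


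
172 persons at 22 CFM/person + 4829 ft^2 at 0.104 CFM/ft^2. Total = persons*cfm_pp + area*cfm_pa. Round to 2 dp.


Total = 172*22 + 4829*0.104 = 4286.22 CFM

4286.22 CFM


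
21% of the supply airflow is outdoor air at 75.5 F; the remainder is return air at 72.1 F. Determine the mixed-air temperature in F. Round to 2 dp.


T_mix = 0.21*75.5 + 0.79*72.1 = 72.81 F

72.81 F


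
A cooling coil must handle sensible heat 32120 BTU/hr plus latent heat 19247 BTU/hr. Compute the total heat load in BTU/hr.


Qt = 32120 + 19247 = 51367 BTU/hr

51367 BTU/hr


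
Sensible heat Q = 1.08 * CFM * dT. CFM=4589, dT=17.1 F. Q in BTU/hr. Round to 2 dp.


Q = 1.08 * 4589 * 17.1 = 84749.65 BTU/hr

84749.65 BTU/hr


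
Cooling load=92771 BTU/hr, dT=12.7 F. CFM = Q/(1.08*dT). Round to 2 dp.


CFM = 92771 / (1.08 * 12.7) = 6763.71

6763.71 CFM


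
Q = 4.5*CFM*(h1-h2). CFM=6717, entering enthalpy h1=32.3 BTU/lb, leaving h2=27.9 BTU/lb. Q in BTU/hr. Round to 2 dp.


Q = 4.5 * 6717 * (32.3 - 27.9) = 132996.60 BTU/hr

132996.60 BTU/hr


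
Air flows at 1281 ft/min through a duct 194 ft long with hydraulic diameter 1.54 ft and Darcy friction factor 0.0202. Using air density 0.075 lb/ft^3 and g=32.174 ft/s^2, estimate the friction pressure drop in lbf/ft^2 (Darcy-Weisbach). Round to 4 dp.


v_fps = 1281/60 = 21.35 ft/s
dp = 0.0202*(194/1.54)*0.075*21.35^2/(2*32.174) = 1.3519 lbf/ft^2

1.3519 lbf/ft^2


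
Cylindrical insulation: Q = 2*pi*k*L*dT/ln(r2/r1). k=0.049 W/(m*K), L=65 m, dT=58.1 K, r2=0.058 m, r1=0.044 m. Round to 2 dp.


Q = 2*pi*0.049*65*58.1/ln(0.058/0.044) = 4208.80 W

4208.80 W


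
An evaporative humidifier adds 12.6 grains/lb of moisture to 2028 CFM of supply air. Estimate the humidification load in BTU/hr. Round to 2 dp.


Q = 0.68 * 2028 * 12.6 = 17375.90 BTU/hr

17375.90 BTU/hr


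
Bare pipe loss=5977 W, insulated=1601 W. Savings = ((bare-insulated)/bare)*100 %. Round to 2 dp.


Savings = ((5977-1601)/5977)*100 = 73.21 %

73.21 %


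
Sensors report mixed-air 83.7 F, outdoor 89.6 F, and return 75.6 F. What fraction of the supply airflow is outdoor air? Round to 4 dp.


frac = (83.7 - 75.6) / (89.6 - 75.6) = 0.5786

0.5786


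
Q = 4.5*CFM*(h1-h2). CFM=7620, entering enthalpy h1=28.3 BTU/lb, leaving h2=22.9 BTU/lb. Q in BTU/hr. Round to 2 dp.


Q = 4.5 * 7620 * (28.3 - 22.9) = 185166.00 BTU/hr

185166.00 BTU/hr


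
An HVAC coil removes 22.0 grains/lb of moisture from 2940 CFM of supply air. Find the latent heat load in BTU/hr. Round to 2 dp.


Q = 0.68 * 2940 * 22.0 = 43982.40 BTU/hr

43982.40 BTU/hr


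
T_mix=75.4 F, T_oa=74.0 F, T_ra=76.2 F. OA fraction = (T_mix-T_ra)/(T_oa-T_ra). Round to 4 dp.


frac = (75.4 - 76.2) / (74.0 - 76.2) = 0.3636

0.3636


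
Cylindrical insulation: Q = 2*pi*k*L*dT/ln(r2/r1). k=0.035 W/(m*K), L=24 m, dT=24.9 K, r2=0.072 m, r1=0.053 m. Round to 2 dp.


Q = 2*pi*0.035*24*24.9/ln(0.072/0.053) = 428.95 W

428.95 W


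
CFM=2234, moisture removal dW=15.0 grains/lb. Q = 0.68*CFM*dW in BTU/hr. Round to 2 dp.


Q = 0.68 * 2234 * 15.0 = 22786.80 BTU/hr

22786.80 BTU/hr


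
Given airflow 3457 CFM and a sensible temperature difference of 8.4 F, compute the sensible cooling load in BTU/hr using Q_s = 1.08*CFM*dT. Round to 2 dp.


Q = 1.08 * 3457 * 8.4 = 31361.90 BTU/hr

31361.90 BTU/hr


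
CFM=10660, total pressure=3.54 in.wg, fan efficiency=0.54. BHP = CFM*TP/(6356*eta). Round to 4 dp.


BHP = 10660 * 3.54 / (6356 * 0.54) = 10.9947 hp

10.9947 hp


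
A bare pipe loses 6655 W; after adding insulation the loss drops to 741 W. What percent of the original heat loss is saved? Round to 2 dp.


Savings = ((6655-741)/6655)*100 = 88.87 %

88.87 %


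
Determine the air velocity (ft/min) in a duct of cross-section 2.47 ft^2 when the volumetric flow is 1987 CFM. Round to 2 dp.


V = 1987 / 2.47 = 804.45 ft/min

804.45 ft/min


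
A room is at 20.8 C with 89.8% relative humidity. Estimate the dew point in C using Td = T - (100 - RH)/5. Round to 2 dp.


Td = 20.8 - (100-89.8)/5 = 18.76 C

18.76 C


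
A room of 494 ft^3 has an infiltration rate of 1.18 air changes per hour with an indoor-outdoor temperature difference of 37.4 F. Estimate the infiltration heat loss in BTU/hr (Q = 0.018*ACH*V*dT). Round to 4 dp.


Q = 0.018 * 1.18 * 494 * 37.4 = 392.4217 BTU/hr

392.4217 BTU/hr


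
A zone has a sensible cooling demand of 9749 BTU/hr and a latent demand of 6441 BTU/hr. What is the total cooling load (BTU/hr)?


Qt = 9749 + 6441 = 16190 BTU/hr

16190 BTU/hr


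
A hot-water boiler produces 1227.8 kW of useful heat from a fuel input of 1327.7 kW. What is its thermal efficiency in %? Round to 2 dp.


eta = (1227.8/1327.7)*100 = 92.48 %

92.48 %


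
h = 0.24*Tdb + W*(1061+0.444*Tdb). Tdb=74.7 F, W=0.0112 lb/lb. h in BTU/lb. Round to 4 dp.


h = 0.24*74.7 + 0.0112*(1061+0.444*74.7) = 30.1827 BTU/lb

30.1827 BTU/lb


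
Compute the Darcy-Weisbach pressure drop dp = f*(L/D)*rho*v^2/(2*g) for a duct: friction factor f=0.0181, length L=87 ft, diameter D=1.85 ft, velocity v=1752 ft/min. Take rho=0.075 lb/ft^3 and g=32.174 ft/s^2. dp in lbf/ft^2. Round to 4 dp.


v_fps = 1752/60 = 29.2 ft/s
dp = 0.0181*(87/1.85)*0.075*29.2^2/(2*32.174) = 0.8459 lbf/ft^2

0.8459 lbf/ft^2


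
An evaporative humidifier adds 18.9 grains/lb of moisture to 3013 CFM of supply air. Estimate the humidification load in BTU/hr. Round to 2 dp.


Q = 0.68 * 3013 * 18.9 = 38723.08 BTU/hr

38723.08 BTU/hr


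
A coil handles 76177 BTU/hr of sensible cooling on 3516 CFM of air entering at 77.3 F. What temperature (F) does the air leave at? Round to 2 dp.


dT = 76177/(1.08*3516) = 20.0609
T_leave = 77.3 - 20.0609 = 57.24 F

57.24 F


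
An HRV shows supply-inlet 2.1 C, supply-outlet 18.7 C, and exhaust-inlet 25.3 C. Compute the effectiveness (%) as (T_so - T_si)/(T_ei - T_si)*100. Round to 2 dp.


eff = (18.7-2.1)/(25.3-2.1)*100 = 71.55 %

71.55 %


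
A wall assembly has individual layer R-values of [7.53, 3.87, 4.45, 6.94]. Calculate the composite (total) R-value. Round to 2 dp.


R_total = 7.53 + 3.87 + 4.45 + 6.94 = 22.79

22.79


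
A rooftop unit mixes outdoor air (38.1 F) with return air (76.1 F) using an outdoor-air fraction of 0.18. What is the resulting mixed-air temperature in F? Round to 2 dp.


T_mix = 0.18*38.1 + 0.82*76.1 = 69.26 F

69.26 F


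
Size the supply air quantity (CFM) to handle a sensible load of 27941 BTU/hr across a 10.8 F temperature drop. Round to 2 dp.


CFM = 27941 / (1.08 * 10.8) = 2395.49

2395.49 CFM


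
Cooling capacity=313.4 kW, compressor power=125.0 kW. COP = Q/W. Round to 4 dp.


COP = 313.4 / 125.0 = 2.5072

2.5072


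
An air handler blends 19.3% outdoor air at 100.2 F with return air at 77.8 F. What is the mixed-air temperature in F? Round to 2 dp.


T_mix = 77.8 + (19.3/100)*(100.2-77.8) = 82.12 F

82.12 F


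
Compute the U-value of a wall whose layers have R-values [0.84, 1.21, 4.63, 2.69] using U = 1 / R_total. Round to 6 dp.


R_total = 0.84 + 1.21 + 4.63 + 2.69 = 9.37
U = 1/9.37 = 0.106724

0.106724


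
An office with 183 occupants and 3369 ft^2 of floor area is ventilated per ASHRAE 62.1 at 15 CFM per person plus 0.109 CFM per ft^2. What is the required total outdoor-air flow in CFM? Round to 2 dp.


Total = 183*15 + 3369*0.109 = 3112.22 CFM

3112.22 CFM


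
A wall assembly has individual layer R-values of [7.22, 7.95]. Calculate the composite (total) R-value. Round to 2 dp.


R_total = 7.22 + 7.95 = 15.17

15.17


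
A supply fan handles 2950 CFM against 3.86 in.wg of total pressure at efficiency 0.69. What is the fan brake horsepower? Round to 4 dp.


BHP = 2950 * 3.86 / (6356 * 0.69) = 2.5964 hp

2.5964 hp


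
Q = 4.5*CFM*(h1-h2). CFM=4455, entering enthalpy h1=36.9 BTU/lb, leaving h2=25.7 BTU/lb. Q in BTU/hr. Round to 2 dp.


Q = 4.5 * 4455 * (36.9 - 25.7) = 224532.00 BTU/hr

224532.00 BTU/hr


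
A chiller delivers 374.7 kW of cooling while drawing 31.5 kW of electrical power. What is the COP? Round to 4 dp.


COP = 374.7 / 31.5 = 11.8952

11.8952


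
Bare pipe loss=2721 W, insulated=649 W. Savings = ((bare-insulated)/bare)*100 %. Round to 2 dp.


Savings = ((2721-649)/2721)*100 = 76.15 %

76.15 %


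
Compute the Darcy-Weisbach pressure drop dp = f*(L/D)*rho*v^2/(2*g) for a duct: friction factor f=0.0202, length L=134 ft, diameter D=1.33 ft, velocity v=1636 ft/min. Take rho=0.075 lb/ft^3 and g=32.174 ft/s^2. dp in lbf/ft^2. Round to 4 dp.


v_fps = 1636/60 = 27.2667 ft/s
dp = 0.0202*(134/1.33)*0.075*27.2667^2/(2*32.174) = 1.7636 lbf/ft^2

1.7636 lbf/ft^2


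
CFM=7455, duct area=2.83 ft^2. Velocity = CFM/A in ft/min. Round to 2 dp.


V = 7455 / 2.83 = 2634.28 ft/min

2634.28 ft/min


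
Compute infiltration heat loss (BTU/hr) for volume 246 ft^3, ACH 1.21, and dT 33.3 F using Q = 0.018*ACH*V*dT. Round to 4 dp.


Q = 0.018 * 1.21 * 246 * 33.3 = 178.4174 BTU/hr

178.4174 BTU/hr


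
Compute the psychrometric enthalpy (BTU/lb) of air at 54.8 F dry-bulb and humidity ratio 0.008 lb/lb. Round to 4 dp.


h = 0.24*54.8 + 0.008*(1061+0.444*54.8) = 21.8346 BTU/lb

21.8346 BTU/lb


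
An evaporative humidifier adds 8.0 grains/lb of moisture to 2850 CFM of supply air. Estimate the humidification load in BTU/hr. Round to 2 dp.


Q = 0.68 * 2850 * 8.0 = 15504.00 BTU/hr

15504.00 BTU/hr


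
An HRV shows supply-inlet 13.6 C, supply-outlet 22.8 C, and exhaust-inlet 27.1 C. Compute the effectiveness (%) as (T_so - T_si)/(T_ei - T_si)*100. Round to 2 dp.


eff = (22.8-13.6)/(27.1-13.6)*100 = 68.15 %

68.15 %


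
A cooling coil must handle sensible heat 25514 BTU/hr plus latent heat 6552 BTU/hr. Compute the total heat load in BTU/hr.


Qt = 25514 + 6552 = 32066 BTU/hr

32066 BTU/hr


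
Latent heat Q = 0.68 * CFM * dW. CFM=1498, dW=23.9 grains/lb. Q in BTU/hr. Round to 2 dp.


Q = 0.68 * 1498 * 23.9 = 24345.50 BTU/hr

24345.50 BTU/hr


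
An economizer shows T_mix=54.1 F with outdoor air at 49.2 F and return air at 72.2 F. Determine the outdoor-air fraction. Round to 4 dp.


frac = (54.1 - 72.2) / (49.2 - 72.2) = 0.7870

0.7870


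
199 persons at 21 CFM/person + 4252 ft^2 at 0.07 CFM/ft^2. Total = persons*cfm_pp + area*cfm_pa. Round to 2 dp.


Total = 199*21 + 4252*0.07 = 4476.64 CFM

4476.64 CFM


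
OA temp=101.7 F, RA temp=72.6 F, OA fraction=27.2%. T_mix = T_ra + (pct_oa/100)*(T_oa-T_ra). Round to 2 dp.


T_mix = 72.6 + (27.2/100)*(101.7-72.6) = 80.52 F

80.52 F


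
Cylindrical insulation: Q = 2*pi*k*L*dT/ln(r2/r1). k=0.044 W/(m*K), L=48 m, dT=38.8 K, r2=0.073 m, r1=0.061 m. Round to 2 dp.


Q = 2*pi*0.044*48*38.8/ln(0.073/0.061) = 2867.04 W

2867.04 W


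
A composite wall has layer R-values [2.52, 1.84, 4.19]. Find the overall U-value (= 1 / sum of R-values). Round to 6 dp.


R_total = 2.52 + 1.84 + 4.19 = 8.55
U = 1/8.55 = 0.116959

0.116959


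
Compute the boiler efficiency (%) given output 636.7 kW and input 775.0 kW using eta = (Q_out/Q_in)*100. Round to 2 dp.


eta = (636.7/775.0)*100 = 82.15 %

82.15 %


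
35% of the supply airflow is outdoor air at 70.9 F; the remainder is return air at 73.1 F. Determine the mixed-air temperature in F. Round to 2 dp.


T_mix = 0.35*70.9 + 0.65*73.1 = 72.33 F

72.33 F


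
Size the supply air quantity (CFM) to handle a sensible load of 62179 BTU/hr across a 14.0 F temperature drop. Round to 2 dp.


CFM = 62179 / (1.08 * 14.0) = 4112.37

4112.37 CFM


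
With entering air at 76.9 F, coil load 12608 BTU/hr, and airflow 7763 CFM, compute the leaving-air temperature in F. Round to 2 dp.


dT = 12608/(1.08*7763) = 1.5038
T_leave = 76.9 - 1.5038 = 75.40 F

75.40 F


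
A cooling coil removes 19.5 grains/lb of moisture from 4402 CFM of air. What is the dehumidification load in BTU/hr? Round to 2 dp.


Q = 0.68 * 4402 * 19.5 = 58370.52 BTU/hr

58370.52 BTU/hr


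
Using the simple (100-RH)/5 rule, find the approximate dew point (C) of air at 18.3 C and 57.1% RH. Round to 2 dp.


Td = 18.3 - (100-57.1)/5 = 9.72 C

9.72 C


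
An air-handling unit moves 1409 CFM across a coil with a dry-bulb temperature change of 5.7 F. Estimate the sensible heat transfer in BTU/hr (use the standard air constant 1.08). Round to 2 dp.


Q = 1.08 * 1409 * 5.7 = 8673.80 BTU/hr

8673.80 BTU/hr


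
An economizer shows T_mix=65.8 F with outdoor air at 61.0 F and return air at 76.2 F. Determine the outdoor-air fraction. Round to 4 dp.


frac = (65.8 - 76.2) / (61.0 - 76.2) = 0.6842

0.6842


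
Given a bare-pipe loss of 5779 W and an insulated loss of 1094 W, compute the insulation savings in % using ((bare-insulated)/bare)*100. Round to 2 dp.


Savings = ((5779-1094)/5779)*100 = 81.07 %

81.07 %


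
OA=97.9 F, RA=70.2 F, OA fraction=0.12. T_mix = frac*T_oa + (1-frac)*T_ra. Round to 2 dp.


T_mix = 0.12*97.9 + 0.88*70.2 = 73.52 F

73.52 F


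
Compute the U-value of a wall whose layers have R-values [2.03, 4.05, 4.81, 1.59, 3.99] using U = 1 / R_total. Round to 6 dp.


R_total = 2.03 + 4.05 + 4.81 + 1.59 + 3.99 = 16.47
U = 1/16.47 = 0.060716

0.060716


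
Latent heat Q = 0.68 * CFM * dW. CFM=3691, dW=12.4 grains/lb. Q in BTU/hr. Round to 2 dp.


Q = 0.68 * 3691 * 12.4 = 31122.51 BTU/hr

31122.51 BTU/hr


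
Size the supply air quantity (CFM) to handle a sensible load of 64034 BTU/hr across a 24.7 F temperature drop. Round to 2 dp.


CFM = 64034 / (1.08 * 24.7) = 2400.43

2400.43 CFM


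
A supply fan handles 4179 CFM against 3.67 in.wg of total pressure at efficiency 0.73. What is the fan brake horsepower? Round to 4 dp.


BHP = 4179 * 3.67 / (6356 * 0.73) = 3.3055 hp

3.3055 hp


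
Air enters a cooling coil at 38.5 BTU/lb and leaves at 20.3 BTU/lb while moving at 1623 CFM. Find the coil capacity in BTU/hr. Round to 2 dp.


Q = 4.5 * 1623 * (38.5 - 20.3) = 132923.70 BTU/hr

132923.70 BTU/hr


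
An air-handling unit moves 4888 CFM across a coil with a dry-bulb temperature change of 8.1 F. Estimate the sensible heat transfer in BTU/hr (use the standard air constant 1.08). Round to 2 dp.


Q = 1.08 * 4888 * 8.1 = 42760.22 BTU/hr

42760.22 BTU/hr


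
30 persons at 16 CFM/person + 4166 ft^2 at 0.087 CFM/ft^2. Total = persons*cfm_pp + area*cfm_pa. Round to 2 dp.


Total = 30*16 + 4166*0.087 = 842.44 CFM

842.44 CFM


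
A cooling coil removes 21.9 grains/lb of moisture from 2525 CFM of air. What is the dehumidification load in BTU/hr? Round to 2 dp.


Q = 0.68 * 2525 * 21.9 = 37602.30 BTU/hr

37602.30 BTU/hr


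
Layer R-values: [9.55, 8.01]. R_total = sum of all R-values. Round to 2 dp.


R_total = 9.55 + 8.01 = 17.56

17.56


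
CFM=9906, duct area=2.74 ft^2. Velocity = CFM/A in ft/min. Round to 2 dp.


V = 9906 / 2.74 = 3615.33 ft/min

3615.33 ft/min


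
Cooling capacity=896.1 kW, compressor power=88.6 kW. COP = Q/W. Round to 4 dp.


COP = 896.1 / 88.6 = 10.1140

10.1140


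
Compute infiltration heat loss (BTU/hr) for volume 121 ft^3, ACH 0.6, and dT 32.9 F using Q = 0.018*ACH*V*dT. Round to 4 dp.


Q = 0.018 * 0.6 * 121 * 32.9 = 42.9937 BTU/hr

42.9937 BTU/hr


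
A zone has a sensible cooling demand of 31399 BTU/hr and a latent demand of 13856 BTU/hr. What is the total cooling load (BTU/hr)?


Qt = 31399 + 13856 = 45255 BTU/hr

45255 BTU/hr


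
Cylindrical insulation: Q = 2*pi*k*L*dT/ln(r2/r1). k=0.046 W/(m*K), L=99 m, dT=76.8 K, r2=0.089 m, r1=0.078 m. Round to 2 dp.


Q = 2*pi*0.046*99*76.8/ln(0.089/0.078) = 16657.07 W

16657.07 W


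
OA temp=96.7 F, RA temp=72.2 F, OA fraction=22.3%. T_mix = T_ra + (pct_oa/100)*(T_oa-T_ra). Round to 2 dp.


T_mix = 72.2 + (22.3/100)*(96.7-72.2) = 77.66 F

77.66 F


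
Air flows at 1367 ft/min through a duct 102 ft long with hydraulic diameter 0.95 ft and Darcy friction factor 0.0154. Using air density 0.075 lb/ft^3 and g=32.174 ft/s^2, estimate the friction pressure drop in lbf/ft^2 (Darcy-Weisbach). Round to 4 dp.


v_fps = 1367/60 = 22.7833 ft/s
dp = 0.0154*(102/0.95)*0.075*22.7833^2/(2*32.174) = 1.0004 lbf/ft^2

1.0004 lbf/ft^2


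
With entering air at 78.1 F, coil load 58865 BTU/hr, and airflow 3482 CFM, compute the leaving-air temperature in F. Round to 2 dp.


dT = 58865/(1.08*3482) = 15.6533
T_leave = 78.1 - 15.6533 = 62.45 F

62.45 F


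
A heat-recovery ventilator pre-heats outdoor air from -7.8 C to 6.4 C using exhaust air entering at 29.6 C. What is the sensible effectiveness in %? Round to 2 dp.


eff = (6.4-(-7.8))/(29.6-(-7.8))*100 = 37.97 %

37.97 %


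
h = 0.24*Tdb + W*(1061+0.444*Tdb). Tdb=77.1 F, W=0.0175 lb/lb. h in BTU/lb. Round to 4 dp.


h = 0.24*77.1 + 0.0175*(1061+0.444*77.1) = 37.6706 BTU/lb

37.6706 BTU/lb


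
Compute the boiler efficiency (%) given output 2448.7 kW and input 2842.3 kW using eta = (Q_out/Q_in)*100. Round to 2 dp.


eta = (2448.7/2842.3)*100 = 86.15 %

86.15 %


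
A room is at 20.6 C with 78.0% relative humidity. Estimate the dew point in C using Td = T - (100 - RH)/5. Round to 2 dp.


Td = 20.6 - (100-78.0)/5 = 16.20 C

16.20 C


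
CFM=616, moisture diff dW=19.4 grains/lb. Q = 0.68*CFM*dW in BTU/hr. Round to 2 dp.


Q = 0.68 * 616 * 19.4 = 8126.27 BTU/hr

8126.27 BTU/hr


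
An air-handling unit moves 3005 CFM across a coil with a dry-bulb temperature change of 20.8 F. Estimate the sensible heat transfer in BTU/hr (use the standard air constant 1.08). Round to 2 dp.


Q = 1.08 * 3005 * 20.8 = 67504.32 BTU/hr

67504.32 BTU/hr


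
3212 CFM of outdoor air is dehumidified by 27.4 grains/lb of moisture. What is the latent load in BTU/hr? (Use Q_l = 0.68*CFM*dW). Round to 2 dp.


Q = 0.68 * 3212 * 27.4 = 59845.98 BTU/hr

59845.98 BTU/hr


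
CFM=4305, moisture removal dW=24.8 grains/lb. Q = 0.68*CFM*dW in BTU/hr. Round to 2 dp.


Q = 0.68 * 4305 * 24.8 = 72599.52 BTU/hr

72599.52 BTU/hr


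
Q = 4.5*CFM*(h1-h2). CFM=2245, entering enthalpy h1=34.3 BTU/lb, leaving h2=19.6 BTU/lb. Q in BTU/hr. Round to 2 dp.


Q = 4.5 * 2245 * (34.3 - 19.6) = 148506.75 BTU/hr

148506.75 BTU/hr


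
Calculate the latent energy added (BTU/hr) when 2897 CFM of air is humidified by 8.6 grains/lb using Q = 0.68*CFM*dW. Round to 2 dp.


Q = 0.68 * 2897 * 8.6 = 16941.66 BTU/hr

16941.66 BTU/hr


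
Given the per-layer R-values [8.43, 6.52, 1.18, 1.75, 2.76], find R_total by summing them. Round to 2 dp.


R_total = 8.43 + 6.52 + 1.18 + 1.75 + 2.76 = 20.64

20.64


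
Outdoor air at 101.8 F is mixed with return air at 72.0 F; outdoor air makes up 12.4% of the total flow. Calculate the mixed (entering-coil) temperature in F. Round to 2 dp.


T_mix = 72.0 + (12.4/100)*(101.8-72.0) = 75.70 F

75.70 F


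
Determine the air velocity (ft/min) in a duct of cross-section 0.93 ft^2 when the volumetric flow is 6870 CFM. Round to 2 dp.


V = 6870 / 0.93 = 7387.10 ft/min

7387.10 ft/min


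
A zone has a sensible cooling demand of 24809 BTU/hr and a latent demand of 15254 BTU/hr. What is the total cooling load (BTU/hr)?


Qt = 24809 + 15254 = 40063 BTU/hr

40063 BTU/hr


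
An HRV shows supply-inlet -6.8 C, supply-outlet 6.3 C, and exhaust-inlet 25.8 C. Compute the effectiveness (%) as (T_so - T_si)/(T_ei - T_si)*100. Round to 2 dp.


eff = (6.3-(-6.8))/(25.8-(-6.8))*100 = 40.18 %

40.18 %


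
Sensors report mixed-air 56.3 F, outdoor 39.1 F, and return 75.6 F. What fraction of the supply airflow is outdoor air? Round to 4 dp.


frac = (56.3 - 75.6) / (39.1 - 75.6) = 0.5288

0.5288


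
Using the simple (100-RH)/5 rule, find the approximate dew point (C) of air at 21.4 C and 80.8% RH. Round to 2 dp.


Td = 21.4 - (100-80.8)/5 = 17.56 C

17.56 C


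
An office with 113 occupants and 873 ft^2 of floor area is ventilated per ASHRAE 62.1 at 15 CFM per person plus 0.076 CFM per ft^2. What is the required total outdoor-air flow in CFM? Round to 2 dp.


Total = 113*15 + 873*0.076 = 1761.35 CFM

1761.35 CFM


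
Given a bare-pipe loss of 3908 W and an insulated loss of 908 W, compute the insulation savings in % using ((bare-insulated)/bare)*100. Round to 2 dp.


Savings = ((3908-908)/3908)*100 = 76.77 %

76.77 %


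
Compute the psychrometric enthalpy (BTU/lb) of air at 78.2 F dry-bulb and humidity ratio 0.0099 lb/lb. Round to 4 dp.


h = 0.24*78.2 + 0.0099*(1061+0.444*78.2) = 29.6156 BTU/lb

29.6156 BTU/lb


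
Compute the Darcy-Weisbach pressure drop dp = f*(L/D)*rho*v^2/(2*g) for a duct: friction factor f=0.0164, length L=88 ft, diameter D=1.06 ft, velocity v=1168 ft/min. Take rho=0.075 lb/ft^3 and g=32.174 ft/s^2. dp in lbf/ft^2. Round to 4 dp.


v_fps = 1168/60 = 19.4667 ft/s
dp = 0.0164*(88/1.06)*0.075*19.4667^2/(2*32.174) = 0.6014 lbf/ft^2

0.6014 lbf/ft^2


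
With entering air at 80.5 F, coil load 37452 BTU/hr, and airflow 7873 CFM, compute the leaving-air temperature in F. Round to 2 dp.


dT = 37452/(1.08*7873) = 4.4046
T_leave = 80.5 - 4.4046 = 76.10 F

76.10 F


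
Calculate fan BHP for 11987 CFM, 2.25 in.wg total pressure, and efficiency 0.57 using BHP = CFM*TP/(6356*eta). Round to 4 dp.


BHP = 11987 * 2.25 / (6356 * 0.57) = 7.4445 hp

7.4445 hp


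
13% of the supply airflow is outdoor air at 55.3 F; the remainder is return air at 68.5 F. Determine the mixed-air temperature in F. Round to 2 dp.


T_mix = 0.13*55.3 + 0.87*68.5 = 66.78 F

66.78 F


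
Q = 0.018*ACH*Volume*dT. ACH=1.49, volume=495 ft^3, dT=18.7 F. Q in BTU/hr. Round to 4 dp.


Q = 0.018 * 1.49 * 495 * 18.7 = 248.2593 BTU/hr

248.2593 BTU/hr


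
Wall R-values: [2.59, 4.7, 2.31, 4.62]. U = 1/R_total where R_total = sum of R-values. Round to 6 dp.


R_total = 2.59 + 4.7 + 2.31 + 4.62 = 14.22
U = 1/14.22 = 0.070323

0.070323


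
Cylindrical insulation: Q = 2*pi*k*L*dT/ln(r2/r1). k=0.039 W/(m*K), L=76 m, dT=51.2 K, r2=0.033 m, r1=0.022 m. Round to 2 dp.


Q = 2*pi*0.039*76*51.2/ln(0.033/0.022) = 2351.66 W

2351.66 W


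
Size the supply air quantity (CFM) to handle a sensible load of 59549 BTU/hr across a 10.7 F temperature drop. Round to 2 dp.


CFM = 59549 / (1.08 * 10.7) = 5153.08

5153.08 CFM


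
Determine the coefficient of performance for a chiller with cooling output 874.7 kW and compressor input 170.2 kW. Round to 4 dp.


COP = 874.7 / 170.2 = 5.1392

5.1392


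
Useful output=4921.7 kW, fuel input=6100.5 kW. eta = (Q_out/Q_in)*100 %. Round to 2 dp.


eta = (4921.7/6100.5)*100 = 80.68 %

80.68 %


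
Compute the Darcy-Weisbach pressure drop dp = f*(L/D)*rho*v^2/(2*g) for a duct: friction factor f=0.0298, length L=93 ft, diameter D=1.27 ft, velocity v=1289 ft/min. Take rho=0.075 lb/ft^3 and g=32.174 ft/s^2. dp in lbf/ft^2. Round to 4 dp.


v_fps = 1289/60 = 21.4833 ft/s
dp = 0.0298*(93/1.27)*0.075*21.4833^2/(2*32.174) = 1.1739 lbf/ft^2

1.1739 lbf/ft^2


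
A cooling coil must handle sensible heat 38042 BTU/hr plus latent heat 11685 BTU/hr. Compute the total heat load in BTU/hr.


Qt = 38042 + 11685 = 49727 BTU/hr

49727 BTU/hr


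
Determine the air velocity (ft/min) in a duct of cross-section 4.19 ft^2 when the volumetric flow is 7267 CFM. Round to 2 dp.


V = 7267 / 4.19 = 1734.37 ft/min

1734.37 ft/min


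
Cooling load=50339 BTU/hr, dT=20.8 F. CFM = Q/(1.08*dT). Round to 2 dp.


CFM = 50339 / (1.08 * 20.8) = 2240.87

2240.87 CFM


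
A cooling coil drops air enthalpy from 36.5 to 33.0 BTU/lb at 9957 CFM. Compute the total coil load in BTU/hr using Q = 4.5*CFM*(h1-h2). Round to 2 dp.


Q = 4.5 * 9957 * (36.5 - 33.0) = 156822.75 BTU/hr

156822.75 BTU/hr


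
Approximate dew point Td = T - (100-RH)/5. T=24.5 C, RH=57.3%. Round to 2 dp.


Td = 24.5 - (100-57.3)/5 = 15.96 C

15.96 C


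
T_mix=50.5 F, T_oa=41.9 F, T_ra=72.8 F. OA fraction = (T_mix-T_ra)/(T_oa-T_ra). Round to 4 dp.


frac = (50.5 - 72.8) / (41.9 - 72.8) = 0.7217

0.7217


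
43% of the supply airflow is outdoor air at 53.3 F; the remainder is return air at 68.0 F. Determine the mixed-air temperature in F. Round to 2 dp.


T_mix = 0.43*53.3 + 0.57*68.0 = 61.68 F

61.68 F


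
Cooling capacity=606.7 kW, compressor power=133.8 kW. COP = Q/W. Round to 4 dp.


COP = 606.7 / 133.8 = 4.5344

4.5344


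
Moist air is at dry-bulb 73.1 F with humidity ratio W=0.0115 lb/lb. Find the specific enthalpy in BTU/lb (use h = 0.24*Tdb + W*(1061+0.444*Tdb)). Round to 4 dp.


h = 0.24*73.1 + 0.0115*(1061+0.444*73.1) = 30.1187 BTU/lb

30.1187 BTU/lb


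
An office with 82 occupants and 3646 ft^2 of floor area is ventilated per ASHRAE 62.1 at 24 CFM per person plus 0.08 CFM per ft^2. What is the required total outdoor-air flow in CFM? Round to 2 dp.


Total = 82*24 + 3646*0.08 = 2259.68 CFM

2259.68 CFM


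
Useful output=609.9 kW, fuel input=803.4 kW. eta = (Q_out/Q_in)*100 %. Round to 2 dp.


eta = (609.9/803.4)*100 = 75.91 %

75.91 %


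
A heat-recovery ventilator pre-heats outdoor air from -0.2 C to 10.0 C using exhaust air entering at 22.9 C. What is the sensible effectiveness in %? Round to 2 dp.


eff = (10.0-(-0.2))/(22.9-(-0.2))*100 = 44.16 %

44.16 %


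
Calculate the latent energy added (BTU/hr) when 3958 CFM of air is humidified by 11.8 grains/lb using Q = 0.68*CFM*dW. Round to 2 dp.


Q = 0.68 * 3958 * 11.8 = 31758.99 BTU/hr

31758.99 BTU/hr


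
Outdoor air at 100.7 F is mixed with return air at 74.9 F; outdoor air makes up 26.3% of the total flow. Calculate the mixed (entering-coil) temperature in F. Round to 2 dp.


T_mix = 74.9 + (26.3/100)*(100.7-74.9) = 81.69 F

81.69 F
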